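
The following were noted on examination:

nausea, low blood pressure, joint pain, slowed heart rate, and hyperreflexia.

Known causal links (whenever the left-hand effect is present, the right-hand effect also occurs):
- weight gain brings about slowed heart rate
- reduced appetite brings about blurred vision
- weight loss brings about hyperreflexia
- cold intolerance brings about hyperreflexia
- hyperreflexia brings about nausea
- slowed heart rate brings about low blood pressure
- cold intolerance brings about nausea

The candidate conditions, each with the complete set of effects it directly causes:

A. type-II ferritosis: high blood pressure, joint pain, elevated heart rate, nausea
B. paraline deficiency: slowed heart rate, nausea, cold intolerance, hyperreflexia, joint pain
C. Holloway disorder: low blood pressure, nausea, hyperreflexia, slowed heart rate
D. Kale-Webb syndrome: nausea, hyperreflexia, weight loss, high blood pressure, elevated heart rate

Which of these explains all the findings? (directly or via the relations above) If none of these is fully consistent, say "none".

Testing each hypothesis:
(A) type-II ferritosis — nausea +; low blood pressure -; joint pain +; slowed heart rate -; hyperreflexia -
(B) paraline deficiency — nausea +; low blood pressure + (by slowed heart rate → low blood pressure); joint pain +; slowed heart rate +; hyperreflexia +
(C) Holloway disorder — nausea +; low blood pressure +; joint pain -; slowed heart rate +; hyperreflexia +
(D) Kale-Webb syndrome — fails on low blood pressure, joint pain, slowed heart rate (predicts high blood pressure, not low blood pressure; predicts elevated heart rate, not slowed heart rate)
(B) alone accounts for all the evidence.

B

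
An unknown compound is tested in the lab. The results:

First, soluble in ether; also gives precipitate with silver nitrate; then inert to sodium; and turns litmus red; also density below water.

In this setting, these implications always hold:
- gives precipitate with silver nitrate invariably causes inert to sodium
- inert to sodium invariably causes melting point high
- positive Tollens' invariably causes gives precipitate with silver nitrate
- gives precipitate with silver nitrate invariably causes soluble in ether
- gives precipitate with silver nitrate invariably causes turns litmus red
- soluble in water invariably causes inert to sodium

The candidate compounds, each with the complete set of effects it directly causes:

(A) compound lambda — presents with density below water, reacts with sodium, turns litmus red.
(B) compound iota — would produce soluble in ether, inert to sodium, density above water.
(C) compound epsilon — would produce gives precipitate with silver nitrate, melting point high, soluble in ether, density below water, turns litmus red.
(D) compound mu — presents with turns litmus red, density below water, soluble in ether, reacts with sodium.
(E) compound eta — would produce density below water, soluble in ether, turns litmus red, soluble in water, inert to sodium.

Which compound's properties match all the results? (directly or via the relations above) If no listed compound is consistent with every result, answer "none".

Per-candidate check:
(A) compound lambda — soluble in ether ✗; gives precipitate with silver nitrate ✗; inert to sodium ✗; turns litmus red ✓; density below water ✓
(B) compound iota — soluble in ether ✓; gives precipitate with silver nitrate ✗; inert to sodium ✓; turns litmus red ✗; density below water ✗
(C) compound epsilon — accounts for every observation (inert to sodium by gives precipitate with silver nitrate → inert to sodium)
(D) compound mu — fails on gives precipitate with silver nitrate, inert to sodium (predicts reacts with sodium, not inert to sodium)
(E) compound eta — does not account for gives precipitate with silver nitrate
Only (C) is consistent with every observation.

C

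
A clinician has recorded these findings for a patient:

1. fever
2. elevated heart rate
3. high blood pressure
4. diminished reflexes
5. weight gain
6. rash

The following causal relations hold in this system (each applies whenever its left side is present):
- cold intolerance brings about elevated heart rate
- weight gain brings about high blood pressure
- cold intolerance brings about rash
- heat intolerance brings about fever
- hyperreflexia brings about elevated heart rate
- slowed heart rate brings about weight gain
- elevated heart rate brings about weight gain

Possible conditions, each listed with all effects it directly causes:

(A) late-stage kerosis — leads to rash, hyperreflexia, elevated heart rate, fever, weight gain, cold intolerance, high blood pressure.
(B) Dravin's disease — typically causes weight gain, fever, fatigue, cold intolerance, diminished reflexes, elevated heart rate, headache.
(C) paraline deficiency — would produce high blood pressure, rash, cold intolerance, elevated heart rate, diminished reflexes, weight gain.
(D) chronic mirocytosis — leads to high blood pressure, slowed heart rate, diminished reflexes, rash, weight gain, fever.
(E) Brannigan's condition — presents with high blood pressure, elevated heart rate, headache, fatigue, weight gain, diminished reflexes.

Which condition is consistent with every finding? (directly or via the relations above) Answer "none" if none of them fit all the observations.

B

For each candidate, compare predicted effects to what was observed:
(A) late-stage kerosis — fever ✓; elevated heart rate ✓; high blood pressure ✓; diminished reflexes ✗; weight gain ✓; rash ✓
(B) Dravin's disease — fever ✓; elevated heart rate ✓; high blood pressure ✓ (by weight gain → high blood pressure); diminished reflexes ✓; weight gain ✓; rash ✓ (by cold intolerance → rash)
(C) paraline deficiency — does not account for fever
(D) chronic mirocytosis — fails on elevated heart rate (predicts slowed heart rate, not elevated heart rate)
(E) Brannigan's condition — does not account for fever, rash
(B) alone accounts for all the evidence.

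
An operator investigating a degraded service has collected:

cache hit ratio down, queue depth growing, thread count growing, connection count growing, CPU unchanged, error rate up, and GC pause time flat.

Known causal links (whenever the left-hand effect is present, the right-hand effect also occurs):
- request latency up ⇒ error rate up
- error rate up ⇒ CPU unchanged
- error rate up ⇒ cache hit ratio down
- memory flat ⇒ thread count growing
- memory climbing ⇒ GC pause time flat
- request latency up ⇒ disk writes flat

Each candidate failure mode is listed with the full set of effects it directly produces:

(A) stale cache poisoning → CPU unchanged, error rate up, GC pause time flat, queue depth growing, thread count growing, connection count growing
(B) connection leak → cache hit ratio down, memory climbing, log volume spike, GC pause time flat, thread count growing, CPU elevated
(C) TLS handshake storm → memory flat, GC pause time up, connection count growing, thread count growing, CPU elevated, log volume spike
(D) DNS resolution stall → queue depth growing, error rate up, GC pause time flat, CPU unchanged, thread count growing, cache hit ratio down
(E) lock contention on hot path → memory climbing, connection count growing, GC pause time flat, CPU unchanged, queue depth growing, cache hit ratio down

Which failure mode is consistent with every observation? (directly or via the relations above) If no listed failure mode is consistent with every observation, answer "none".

A

Checking each candidate against the observations:
(A) stale cache poisoning — cache hit ratio down ✓ (through error rate up → cache hit ratio down); queue depth growing ✓; thread count growing ✓; connection count growing ✓; CPU unchanged ✓; error rate up ✓; GC pause time flat ✓
(B) connection leak — fails on queue depth growing, connection count growing, CPU unchanged, error rate up (predicts CPU elevated, not CPU unchanged)
(C) TLS handshake storm — cache hit ratio down ✗; queue depth growing ✗; thread count growing ✓; connection count growing ✓; CPU unchanged ✗; error rate up ✗; GC pause time flat ✗
(D) DNS resolution stall — does not account for connection count growing
(E) lock contention on hot path — does not account for thread count growing, error rate up
Only (A) is consistent with every observation.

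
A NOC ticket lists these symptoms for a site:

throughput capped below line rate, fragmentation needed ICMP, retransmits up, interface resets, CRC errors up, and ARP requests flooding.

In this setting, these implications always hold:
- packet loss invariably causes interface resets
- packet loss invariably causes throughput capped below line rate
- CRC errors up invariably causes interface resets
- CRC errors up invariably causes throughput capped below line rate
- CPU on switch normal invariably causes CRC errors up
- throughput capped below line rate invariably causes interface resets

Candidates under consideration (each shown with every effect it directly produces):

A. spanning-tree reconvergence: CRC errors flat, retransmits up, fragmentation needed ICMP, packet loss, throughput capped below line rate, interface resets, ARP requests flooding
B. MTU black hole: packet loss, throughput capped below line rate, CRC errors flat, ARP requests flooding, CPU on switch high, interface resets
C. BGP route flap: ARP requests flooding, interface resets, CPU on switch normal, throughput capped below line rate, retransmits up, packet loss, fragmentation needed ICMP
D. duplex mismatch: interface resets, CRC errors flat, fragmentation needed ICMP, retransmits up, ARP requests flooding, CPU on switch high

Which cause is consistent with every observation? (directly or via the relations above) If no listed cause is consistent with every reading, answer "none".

Testing each hypothesis:
(A) spanning-tree reconvergence — throughput capped below line rate match; fragmentation needed ICMP match; retransmits up match; interface resets match; CRC errors up miss; ARP requests flooding match
(B) MTU black hole — fails on fragmentation needed ICMP, retransmits up, CRC errors up (predicts CRC errors flat, not CRC errors up)
(C) BGP route flap — throughput capped below line rate match; fragmentation needed ICMP match; retransmits up match; interface resets match; CRC errors up match (by CPU on switch normal → CRC errors up); ARP requests flooding match
(D) duplex mismatch — throughput capped below line rate miss; fragmentation needed ICMP match; retransmits up match; interface resets match; CRC errors up miss; ARP requests flooding match
Only (C) is consistent with every observation.

C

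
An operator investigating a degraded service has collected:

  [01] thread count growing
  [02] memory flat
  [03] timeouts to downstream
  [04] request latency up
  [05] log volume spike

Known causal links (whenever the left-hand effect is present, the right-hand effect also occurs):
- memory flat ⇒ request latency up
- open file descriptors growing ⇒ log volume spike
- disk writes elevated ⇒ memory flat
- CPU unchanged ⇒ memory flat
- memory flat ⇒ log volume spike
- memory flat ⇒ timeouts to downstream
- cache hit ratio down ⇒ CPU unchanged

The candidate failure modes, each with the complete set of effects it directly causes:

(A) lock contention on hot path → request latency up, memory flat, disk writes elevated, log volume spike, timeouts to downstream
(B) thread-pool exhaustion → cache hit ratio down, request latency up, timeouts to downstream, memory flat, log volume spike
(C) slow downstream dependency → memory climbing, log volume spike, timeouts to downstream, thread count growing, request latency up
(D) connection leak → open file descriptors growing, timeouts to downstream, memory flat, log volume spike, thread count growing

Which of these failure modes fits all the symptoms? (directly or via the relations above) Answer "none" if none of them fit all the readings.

Per-candidate check:
(A) lock contention on hot path — does not account for thread count growing
(B) thread-pool exhaustion — thread count growing -; memory flat +; timeouts to downstream +; request latency up +; log volume spike +
(C) slow downstream dependency — thread count growing +; memory flat -; timeouts to downstream +; request latency up +; log volume spike +
(D) connection leak — accounts for every observation (request latency up via memory flat → request latency up)
(D) alone accounts for all the evidence.

D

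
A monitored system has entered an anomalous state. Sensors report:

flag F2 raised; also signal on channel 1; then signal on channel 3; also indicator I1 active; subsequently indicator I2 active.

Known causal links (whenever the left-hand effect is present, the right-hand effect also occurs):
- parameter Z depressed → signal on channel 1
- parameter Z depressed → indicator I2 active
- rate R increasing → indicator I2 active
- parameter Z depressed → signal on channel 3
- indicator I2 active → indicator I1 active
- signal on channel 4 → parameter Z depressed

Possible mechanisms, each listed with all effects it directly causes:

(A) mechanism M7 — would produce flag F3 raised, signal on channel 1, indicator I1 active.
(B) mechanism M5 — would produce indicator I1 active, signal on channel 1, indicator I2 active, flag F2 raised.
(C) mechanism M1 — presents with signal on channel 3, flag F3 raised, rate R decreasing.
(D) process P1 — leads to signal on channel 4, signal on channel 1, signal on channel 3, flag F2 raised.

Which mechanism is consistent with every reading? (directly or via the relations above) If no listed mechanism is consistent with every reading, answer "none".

D

For each candidate, compare predicted effects to what was observed:
(A) mechanism M7 — flag F2 raised ✗; signal on channel 1 ✓; signal on channel 3 ✗; indicator I1 active ✓; indicator I2 active ✗
(B) mechanism M5 — does not account for signal on channel 3
(C) mechanism M1 — does not account for flag F2 raised, signal on channel 1, indicator I1 active, indicator I2 active
(D) process P1 — flag F2 raised ✓; signal on channel 1 ✓; signal on channel 3 ✓; indicator I1 active ✓ (through signal on channel 4 → parameter Z depressed → indicator I2 active → indicator I1 active); indicator I2 active ✓ (through signal on channel 4 → parameter Z depressed → indicator I2 active)
(D) is the only candidate with no mismatches.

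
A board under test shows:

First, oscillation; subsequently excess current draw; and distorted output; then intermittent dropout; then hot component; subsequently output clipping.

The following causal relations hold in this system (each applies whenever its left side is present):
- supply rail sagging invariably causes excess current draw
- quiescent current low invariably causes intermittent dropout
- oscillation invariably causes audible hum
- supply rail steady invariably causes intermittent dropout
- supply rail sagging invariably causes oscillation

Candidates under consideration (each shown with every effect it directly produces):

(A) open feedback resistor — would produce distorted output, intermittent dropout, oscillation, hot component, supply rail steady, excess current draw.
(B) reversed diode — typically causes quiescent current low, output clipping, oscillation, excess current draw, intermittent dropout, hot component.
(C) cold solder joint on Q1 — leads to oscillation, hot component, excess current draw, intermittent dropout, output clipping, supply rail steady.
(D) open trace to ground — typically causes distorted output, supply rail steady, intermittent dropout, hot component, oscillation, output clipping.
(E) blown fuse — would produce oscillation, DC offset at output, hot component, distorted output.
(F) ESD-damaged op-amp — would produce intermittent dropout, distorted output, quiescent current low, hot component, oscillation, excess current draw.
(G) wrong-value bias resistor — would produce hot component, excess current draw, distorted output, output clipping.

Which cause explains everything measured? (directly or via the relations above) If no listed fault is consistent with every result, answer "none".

none

Checking each candidate against the observations:
(A) open feedback resistor — oscillation match; excess current draw match; distorted output match; intermittent dropout match; hot component match; output clipping miss
(B) reversed diode — oscillation match; excess current draw match; distorted output miss; intermittent dropout match; hot component match; output clipping match
(C) cold solder joint on Q1 — does not account for distorted output
(D) open trace to ground — oscillation match; excess current draw miss; distorted output match; intermittent dropout match; hot component match; output clipping match
(E) blown fuse — does not account for excess current draw, intermittent dropout, output clipping
(F) ESD-damaged op-amp — oscillation match; excess current draw match; distorted output match; intermittent dropout match; hot component match; output clipping miss
(G) wrong-value bias resistor — does not account for oscillation, intermittent dropout
No candidate is consistent with all observations.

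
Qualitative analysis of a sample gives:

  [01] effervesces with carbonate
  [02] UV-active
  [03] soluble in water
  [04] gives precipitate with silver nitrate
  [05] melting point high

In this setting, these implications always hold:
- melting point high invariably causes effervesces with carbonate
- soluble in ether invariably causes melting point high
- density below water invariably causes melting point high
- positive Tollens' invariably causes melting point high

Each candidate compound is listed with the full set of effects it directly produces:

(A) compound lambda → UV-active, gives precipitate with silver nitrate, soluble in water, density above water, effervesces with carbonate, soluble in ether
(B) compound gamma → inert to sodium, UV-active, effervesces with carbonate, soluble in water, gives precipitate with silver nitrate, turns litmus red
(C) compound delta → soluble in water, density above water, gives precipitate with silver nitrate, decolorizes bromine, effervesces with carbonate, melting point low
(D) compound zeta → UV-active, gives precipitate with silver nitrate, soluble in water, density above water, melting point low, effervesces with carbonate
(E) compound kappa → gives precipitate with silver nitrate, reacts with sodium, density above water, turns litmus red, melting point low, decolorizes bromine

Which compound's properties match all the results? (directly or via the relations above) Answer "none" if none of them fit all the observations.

A

Testing each hypothesis:
(A) compound lambda — effervesces with carbonate yes; UV-active yes; soluble in water yes; gives precipitate with silver nitrate yes; melting point high yes (through soluble in ether → melting point high)
(B) compound gamma — effervesces with carbonate yes; UV-active yes; soluble in water yes; gives precipitate with silver nitrate yes; melting point high NO
(C) compound delta — effervesces with carbonate yes; UV-active NO; soluble in water yes; gives precipitate with silver nitrate yes; melting point high NO
(D) compound zeta — fails on melting point high (predicts melting point low, not melting point high)
(E) compound kappa — fails on effervesces with carbonate, UV-active, soluble in water, melting point high (predicts melting point low, not melting point high)
(A) is the only candidate with no mismatches.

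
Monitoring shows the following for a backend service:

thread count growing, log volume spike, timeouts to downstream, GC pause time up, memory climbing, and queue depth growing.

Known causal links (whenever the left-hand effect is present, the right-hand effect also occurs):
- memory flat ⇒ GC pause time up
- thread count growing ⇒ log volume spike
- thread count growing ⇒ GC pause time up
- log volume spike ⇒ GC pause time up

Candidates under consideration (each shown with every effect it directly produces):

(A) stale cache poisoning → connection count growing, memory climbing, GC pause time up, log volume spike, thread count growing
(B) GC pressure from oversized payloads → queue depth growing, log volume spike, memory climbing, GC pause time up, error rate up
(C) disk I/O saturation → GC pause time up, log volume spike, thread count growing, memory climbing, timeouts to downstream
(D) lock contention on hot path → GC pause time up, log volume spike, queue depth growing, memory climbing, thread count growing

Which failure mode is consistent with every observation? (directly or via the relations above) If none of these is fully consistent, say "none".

Checking each candidate against the observations:
(A) stale cache poisoning — thread count growing yes; log volume spike yes; timeouts to downstream NO; GC pause time up yes; memory climbing yes; queue depth growing NO
(B) GC pressure from oversized payloads — does not account for thread count growing, timeouts to downstream
(C) disk I/O saturation — thread count growing yes; log volume spike yes; timeouts to downstream yes; GC pause time up yes; memory climbing yes; queue depth growing NO
(D) lock contention on hot path — thread count growing yes; log volume spike yes; timeouts to downstream NO; GC pause time up yes; memory climbing yes; queue depth growing yes
None of the listed candidates fits everything.

none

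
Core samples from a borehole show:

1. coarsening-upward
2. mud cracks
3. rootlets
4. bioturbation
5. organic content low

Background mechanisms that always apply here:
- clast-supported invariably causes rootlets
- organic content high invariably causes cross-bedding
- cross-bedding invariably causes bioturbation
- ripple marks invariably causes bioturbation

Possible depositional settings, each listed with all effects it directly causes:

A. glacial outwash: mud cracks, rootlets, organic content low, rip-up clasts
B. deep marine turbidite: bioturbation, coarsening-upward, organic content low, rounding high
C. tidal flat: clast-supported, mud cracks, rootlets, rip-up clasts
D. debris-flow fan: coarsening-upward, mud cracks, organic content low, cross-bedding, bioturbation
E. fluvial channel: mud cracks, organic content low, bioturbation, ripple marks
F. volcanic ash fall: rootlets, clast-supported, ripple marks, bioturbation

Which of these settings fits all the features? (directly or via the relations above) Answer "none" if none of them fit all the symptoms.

For each candidate, compare predicted effects to what was observed:
(A) glacial outwash — does not account for coarsening-upward, bioturbation
(B) deep marine turbidite — does not account for mud cracks, rootlets
(C) tidal flat — does not account for coarsening-upward, bioturbation, organic content low
(D) debris-flow fan — coarsening-upward yes; mud cracks yes; rootlets NO; bioturbation yes; organic content low yes
(E) fluvial channel — does not account for coarsening-upward, rootlets
(F) volcanic ash fall — does not account for coarsening-upward, mud cracks, organic content low
None of the listed candidates fits everything.

none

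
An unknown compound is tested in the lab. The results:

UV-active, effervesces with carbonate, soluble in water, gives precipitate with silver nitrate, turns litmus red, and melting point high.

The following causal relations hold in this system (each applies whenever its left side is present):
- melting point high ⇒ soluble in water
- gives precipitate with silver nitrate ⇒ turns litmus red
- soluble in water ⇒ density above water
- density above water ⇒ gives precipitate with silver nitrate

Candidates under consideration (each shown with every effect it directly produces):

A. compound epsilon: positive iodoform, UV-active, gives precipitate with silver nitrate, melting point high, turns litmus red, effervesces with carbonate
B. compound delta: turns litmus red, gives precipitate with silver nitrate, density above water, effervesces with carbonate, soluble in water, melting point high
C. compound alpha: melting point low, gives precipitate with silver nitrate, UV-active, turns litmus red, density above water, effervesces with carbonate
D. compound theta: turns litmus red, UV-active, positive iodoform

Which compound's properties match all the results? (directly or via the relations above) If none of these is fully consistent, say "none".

For each candidate, compare predicted effects to what was observed:
(A) compound epsilon — accounts for every observation (soluble in water by melting point high → soluble in water)
(B) compound delta — does not account for UV-active
(C) compound alpha — UV-active +; effervesces with carbonate +; soluble in water -; gives precipitate with silver nitrate +; turns litmus red +; melting point high -
(D) compound theta — UV-active +; effervesces with carbonate -; soluble in water -; gives precipitate with silver nitrate -; turns litmus red +; melting point high -
(A) alone accounts for all the evidence.

A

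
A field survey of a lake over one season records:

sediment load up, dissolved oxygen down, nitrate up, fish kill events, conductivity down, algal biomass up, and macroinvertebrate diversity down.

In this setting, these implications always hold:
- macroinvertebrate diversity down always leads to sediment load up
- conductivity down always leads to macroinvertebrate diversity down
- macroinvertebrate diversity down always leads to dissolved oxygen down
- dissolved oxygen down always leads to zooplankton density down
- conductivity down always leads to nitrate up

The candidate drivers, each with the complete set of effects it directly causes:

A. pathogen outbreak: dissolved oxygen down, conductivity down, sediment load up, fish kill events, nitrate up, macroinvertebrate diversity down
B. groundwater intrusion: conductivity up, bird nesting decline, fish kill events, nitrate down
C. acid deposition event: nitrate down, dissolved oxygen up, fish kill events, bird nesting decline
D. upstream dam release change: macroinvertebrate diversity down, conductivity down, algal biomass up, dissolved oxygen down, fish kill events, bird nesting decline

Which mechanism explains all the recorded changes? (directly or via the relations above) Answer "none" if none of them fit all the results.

Testing each hypothesis:
(A) pathogen outbreak — sediment load up match; dissolved oxygen down match; nitrate up match; fish kill events match; conductivity down match; algal biomass up miss; macroinvertebrate diversity down match
(B) groundwater intrusion — fails on sediment load up, dissolved oxygen down, nitrate up, conductivity down, algal biomass up, macroinvertebrate diversity down (predicts nitrate down, not nitrate up; predicts conductivity up, not conductivity down)
(C) acid deposition event — sediment load up miss; dissolved oxygen down miss; nitrate up miss; fish kill events match; conductivity down miss; algal biomass up miss; macroinvertebrate diversity down miss
(D) upstream dam release change — accounts for every observation (sediment load up by macroinvertebrate diversity down → sediment load up)
Only (D) is consistent with every observation.

D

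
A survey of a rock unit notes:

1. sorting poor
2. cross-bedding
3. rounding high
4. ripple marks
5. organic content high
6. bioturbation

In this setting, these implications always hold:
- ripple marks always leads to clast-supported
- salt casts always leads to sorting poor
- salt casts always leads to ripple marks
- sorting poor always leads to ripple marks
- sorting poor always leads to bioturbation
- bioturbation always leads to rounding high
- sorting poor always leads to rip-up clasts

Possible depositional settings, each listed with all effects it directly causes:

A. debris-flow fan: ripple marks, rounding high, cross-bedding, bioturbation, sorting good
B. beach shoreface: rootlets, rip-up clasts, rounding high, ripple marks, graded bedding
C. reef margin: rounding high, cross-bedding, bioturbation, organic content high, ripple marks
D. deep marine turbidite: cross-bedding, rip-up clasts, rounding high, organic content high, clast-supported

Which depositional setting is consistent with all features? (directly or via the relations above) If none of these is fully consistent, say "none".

none

For each candidate, compare predicted effects to what was observed:
(A) debris-flow fan — sorting poor NO; cross-bedding yes; rounding high yes; ripple marks yes; organic content high NO; bioturbation yes
(B) beach shoreface — does not account for sorting poor, cross-bedding, organic content high, bioturbation
(C) reef margin — sorting poor NO; cross-bedding yes; rounding high yes; ripple marks yes; organic content high yes; bioturbation yes
(D) deep marine turbidite — sorting poor NO; cross-bedding yes; rounding high yes; ripple marks NO; organic content high yes; bioturbation NO
None of the listed candidates fits everything.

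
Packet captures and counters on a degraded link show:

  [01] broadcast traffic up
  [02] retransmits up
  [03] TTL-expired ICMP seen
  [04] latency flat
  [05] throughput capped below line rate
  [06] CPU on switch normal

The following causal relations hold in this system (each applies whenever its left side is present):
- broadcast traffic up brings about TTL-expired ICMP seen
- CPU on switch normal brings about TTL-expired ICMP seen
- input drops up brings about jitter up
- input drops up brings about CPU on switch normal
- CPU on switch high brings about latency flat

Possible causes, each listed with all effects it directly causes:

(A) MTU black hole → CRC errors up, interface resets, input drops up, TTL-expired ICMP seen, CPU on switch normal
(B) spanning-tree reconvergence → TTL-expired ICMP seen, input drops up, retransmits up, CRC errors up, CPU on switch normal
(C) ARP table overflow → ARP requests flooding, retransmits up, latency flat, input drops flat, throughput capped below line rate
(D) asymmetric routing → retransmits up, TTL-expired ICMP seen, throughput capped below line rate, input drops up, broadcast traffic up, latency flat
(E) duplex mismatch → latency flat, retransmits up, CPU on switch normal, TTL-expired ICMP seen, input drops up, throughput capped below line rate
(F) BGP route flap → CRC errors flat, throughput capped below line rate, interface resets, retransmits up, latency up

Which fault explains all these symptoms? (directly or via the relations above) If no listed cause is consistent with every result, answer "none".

For each candidate, compare predicted effects to what was observed:
(A) MTU black hole — does not account for broadcast traffic up, retransmits up, latency flat, throughput capped below line rate
(B) spanning-tree reconvergence — does not account for broadcast traffic up, latency flat, throughput capped below line rate
(C) ARP table overflow — broadcast traffic up ✗; retransmits up ✓; TTL-expired ICMP seen ✗; latency flat ✓; throughput capped below line rate ✓; CPU on switch normal ✗
(D) asymmetric routing — broadcast traffic up ✓; retransmits up ✓; TTL-expired ICMP seen ✓; latency flat ✓; throughput capped below line rate ✓; CPU on switch normal ✓ (through input drops up → CPU on switch normal)
(E) duplex mismatch — broadcast traffic up ✗; retransmits up ✓; TTL-expired ICMP seen ✓; latency flat ✓; throughput capped below line rate ✓; CPU on switch normal ✓
(F) BGP route flap — broadcast traffic up ✗; retransmits up ✓; TTL-expired ICMP seen ✗; latency flat ✗; throughput capped below line rate ✓; CPU on switch normal ✗
Only (D) is consistent with every observation.

D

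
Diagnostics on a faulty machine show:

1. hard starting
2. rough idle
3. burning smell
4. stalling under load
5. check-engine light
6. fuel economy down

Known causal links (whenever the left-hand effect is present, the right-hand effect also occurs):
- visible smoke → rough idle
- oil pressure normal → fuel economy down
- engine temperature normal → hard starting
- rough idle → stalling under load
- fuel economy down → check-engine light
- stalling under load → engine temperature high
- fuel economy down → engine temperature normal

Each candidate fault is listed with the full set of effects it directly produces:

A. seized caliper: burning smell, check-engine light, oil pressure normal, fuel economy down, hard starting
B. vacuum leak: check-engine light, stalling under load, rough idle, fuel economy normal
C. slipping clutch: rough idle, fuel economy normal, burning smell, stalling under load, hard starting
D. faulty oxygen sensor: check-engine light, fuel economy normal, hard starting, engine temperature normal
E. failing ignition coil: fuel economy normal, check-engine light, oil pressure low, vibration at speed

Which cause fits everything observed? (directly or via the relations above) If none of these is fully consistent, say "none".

none

Checking each candidate against the observations:
(A) seized caliper — hard starting +; rough idle -; burning smell +; stalling under load -; check-engine light +; fuel economy down +
(B) vacuum leak — hard starting -; rough idle +; burning smell -; stalling under load +; check-engine light +; fuel economy down -
(C) slipping clutch — fails on check-engine light, fuel economy down (predicts fuel economy normal, not fuel economy down)
(D) faulty oxygen sensor — hard starting +; rough idle -; burning smell -; stalling under load -; check-engine light +; fuel economy down -
(E) failing ignition coil — fails on hard starting, rough idle, burning smell, stalling under load, fuel economy down (predicts fuel economy normal, not fuel economy down)
None of the listed candidates fits everything.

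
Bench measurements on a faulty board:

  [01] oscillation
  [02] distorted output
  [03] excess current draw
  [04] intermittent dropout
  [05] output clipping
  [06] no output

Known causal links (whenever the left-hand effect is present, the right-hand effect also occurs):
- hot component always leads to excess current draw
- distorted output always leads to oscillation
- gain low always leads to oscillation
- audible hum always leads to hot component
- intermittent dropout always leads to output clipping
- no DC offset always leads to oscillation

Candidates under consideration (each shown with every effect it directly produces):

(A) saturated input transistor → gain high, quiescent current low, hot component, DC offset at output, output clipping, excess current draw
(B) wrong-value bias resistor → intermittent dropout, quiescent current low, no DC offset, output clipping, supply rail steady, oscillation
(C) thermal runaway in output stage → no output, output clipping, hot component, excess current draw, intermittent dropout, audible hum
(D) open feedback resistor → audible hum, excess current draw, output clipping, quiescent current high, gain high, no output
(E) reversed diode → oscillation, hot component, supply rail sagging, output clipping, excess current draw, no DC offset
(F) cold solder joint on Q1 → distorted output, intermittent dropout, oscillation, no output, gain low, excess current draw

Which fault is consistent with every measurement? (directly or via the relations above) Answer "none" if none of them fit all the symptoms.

Testing each hypothesis:
(A) saturated input transistor — does not account for oscillation, distorted output, intermittent dropout, no output
(B) wrong-value bias resistor — oscillation yes; distorted output NO; excess current draw NO; intermittent dropout yes; output clipping yes; no output NO
(C) thermal runaway in output stage — does not account for oscillation, distorted output
(D) open feedback resistor — oscillation NO; distorted output NO; excess current draw yes; intermittent dropout NO; output clipping yes; no output yes
(E) reversed diode — oscillation yes; distorted output NO; excess current draw yes; intermittent dropout NO; output clipping yes; no output NO
(F) cold solder joint on Q1 — accounts for every observation (output clipping by intermittent dropout → output clipping)
(F) is the only candidate with no mismatches.

F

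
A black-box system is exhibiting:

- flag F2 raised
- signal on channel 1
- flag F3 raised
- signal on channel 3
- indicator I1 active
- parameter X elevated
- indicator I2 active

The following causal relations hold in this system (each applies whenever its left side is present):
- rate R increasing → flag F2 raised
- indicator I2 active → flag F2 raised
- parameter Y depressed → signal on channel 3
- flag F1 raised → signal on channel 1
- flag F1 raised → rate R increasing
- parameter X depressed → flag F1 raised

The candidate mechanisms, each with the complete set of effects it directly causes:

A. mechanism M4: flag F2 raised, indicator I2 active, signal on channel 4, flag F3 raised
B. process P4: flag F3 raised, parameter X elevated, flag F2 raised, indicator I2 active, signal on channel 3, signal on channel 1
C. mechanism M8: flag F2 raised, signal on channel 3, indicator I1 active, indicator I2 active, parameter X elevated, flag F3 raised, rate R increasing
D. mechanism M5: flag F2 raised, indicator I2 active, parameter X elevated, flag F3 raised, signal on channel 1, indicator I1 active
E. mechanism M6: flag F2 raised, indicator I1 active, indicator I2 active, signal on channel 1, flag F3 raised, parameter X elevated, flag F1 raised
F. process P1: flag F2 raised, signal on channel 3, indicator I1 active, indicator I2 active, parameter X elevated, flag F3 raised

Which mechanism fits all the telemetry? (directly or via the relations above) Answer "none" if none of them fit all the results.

Checking each candidate against the observations:
(A) mechanism M4 — flag F2 raised match; signal on channel 1 miss; flag F3 raised match; signal on channel 3 miss; indicator I1 active miss; parameter X elevated miss; indicator I2 active match
(B) process P4 — does not account for indicator I1 active
(C) mechanism M8 — flag F2 raised match; signal on channel 1 miss; flag F3 raised match; signal on channel 3 match; indicator I1 active match; parameter X elevated match; indicator I2 active match
(D) mechanism M5 — flag F2 raised match; signal on channel 1 match; flag F3 raised match; signal on channel 3 miss; indicator I1 active match; parameter X elevated match; indicator I2 active match
(E) mechanism M6 — flag F2 raised match; signal on channel 1 match; flag F3 raised match; signal on channel 3 miss; indicator I1 active match; parameter X elevated match; indicator I2 active match
(F) process P1 — does not account for signal on channel 1
Every candidate fails on at least one observation.

none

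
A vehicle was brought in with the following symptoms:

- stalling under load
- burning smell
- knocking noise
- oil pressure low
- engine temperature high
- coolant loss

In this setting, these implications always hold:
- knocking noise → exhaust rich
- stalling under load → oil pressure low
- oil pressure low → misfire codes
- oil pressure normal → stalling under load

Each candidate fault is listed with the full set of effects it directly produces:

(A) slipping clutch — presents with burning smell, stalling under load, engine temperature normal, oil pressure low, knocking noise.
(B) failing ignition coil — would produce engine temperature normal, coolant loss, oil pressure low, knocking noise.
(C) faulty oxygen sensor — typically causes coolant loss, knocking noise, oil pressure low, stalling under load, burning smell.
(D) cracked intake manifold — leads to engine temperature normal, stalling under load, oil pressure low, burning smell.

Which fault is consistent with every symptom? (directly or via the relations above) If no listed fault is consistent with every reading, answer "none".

none

Testing each hypothesis:
(A) slipping clutch — stalling under load match; burning smell match; knocking noise match; oil pressure low match; engine temperature high miss; coolant loss miss
(B) failing ignition coil — fails on stalling under load, burning smell, engine temperature high (predicts engine temperature normal, not engine temperature high)
(C) faulty oxygen sensor — stalling under load match; burning smell match; knocking noise match; oil pressure low match; engine temperature high miss; coolant loss match
(D) cracked intake manifold — fails on knocking noise, engine temperature high, coolant loss (predicts engine temperature normal, not engine temperature high)
None of the listed candidates fits everything.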